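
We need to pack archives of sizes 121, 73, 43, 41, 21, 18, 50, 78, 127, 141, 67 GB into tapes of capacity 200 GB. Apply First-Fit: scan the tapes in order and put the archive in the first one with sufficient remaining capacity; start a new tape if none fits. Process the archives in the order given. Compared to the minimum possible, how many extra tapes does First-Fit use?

First-Fit: [121,73] [43,41,21,18,50] [78,67] [127] [141] → 5 tapes.
Total size 780 GB; any packing needs at least ⌈780/200⌉ = 4 tapes.
An optimal packing achieves that bound: [141,50] [127,73] [121,78] [67,43,41,21,18] → 4 tapes.
Excess: 5 − 4 = 1.

1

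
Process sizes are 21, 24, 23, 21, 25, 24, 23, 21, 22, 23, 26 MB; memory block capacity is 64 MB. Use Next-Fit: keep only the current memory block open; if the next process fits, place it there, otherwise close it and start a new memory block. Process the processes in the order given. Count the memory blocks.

21 MB → memory block 1 (remaining 43 MB)
24 MB → memory block 1 (remaining 19 MB)
23 MB → memory block 2 (remaining 41 MB)
21 MB → memory block 2 (remaining 20 MB)
25 MB → memory block 3 (remaining 39 MB)
24 MB → memory block 3 (remaining 15 MB)
23 MB → memory block 4 (remaining 41 MB)
21 MB → memory block 4 (remaining 20 MB)
22 MB → memory block 5 (remaining 42 MB)
23 MB → memory block 5 (remaining 19 MB)
26 MB → memory block 6 (remaining 38 MB)

6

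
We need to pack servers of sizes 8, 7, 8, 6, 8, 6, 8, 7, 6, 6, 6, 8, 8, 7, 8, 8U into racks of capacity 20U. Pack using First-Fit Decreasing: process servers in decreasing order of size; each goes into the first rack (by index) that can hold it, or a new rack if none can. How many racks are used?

Sorted descending: 8, 8, 8, 8, 8, 8, 8, 8, 7, 7, 7, 6, 6, 6, 6, 6.
8U → rack 1 (remaining 12U)
8U → rack 1 (remaining 4U)
8U → rack 2 (remaining 12U)
8U → rack 2 (remaining 4U)
8U → rack 3 (remaining 12U)
8U → rack 3 (remaining 4U)
8U → rack 4 (remaining 12U)
8U → rack 4 (remaining 4U)
7U → rack 5 (remaining 13U)
7U → rack 5 (remaining 6U)
7U → rack 6 (remaining 13U)
6U → rack 5 (remaining 0U)
6U → rack 6 (remaining 7U)
6U → rack 6 (remaining 1U)
6U → rack 7 (remaining 14U)
6U → rack 7 (remaining 8U)

7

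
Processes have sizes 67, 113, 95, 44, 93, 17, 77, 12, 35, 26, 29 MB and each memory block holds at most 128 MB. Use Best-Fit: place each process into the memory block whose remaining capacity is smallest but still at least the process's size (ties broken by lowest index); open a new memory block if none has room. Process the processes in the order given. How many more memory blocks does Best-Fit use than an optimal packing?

0

Best-Fit: [67,44,17] [113,12] [95,26] [93,35] [77,29] → 5 memory blocks.
Total size 608 MB; any packing needs at least ⌈608/128⌉ = 5 memory blocks.
So 5 is already optimal.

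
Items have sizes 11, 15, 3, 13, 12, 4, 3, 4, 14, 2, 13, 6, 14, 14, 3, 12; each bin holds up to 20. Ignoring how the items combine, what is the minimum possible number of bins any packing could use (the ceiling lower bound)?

Total size = 11 + 15 + 3 + 13 + 12 + 4 + 3 + 4 + 14 + 2 + 13 + 6 + 14 + 14 + 3 + 12 = 143.
⌈143 / 20⌉ = 8.

8 bins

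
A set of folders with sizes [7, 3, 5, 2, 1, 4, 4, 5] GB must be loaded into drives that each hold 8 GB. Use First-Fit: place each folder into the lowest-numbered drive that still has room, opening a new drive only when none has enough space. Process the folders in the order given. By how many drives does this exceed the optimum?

1

First-Fit: [7,1] [3,5] [2,4] [4] [5] → 5 drives.
Total size 31 GB; any packing needs at least ⌈31/8⌉ = 4 drives.
An optimal packing achieves that bound: [7,1] [5,3] [5,2] [4,4] → 4 drives.
Excess: 5 − 4 = 1.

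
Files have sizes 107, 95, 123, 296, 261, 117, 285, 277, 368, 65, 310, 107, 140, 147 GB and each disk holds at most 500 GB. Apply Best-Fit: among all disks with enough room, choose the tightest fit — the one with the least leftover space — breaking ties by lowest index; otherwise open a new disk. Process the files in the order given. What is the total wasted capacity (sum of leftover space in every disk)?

802

107 GB → disk 1 (remaining 393 GB)
95 GB → disk 1 (remaining 298 GB)
123 GB → disk 1 (remaining 175 GB)
296 GB → disk 2 (remaining 204 GB)
261 GB → disk 3 (remaining 239 GB)
117 GB → disk 1 (remaining 58 GB)
285 GB → disk 4 (remaining 215 GB)
277 GB → disk 5 (remaining 223 GB)
368 GB → disk 6 (remaining 132 GB)
65 GB → disk 6 (remaining 67 GB)
310 GB → disk 7 (remaining 190 GB)
107 GB → disk 7 (remaining 83 GB)
140 GB → disk 2 (remaining 64 GB)
147 GB → disk 4 (remaining 68 GB)
7 disks × 500 GB = 3500 GB; used 2698 GB; unused 802 GB.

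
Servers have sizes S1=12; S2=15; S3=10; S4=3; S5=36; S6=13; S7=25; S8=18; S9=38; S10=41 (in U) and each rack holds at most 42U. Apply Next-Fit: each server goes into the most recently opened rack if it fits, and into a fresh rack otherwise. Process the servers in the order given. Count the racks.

6 racks

Put S1 (12U) in rack 1; 30U remain.
Put S2 (15U) in rack 1; 15U remain.
Put S3 (10U) in rack 1; 5U remain.
Put S4 (3U) in rack 1; 2U remain.
Put S5 (36U) in rack 2; 6U remain.
Put S6 (13U) in rack 3; 29U remain.
Put S7 (25U) in rack 3; 4U remain.
Put S8 (18U) in rack 4; 24U remain.
Put S9 (38U) in rack 5; 4U remain.
Put S10 (41U) in rack 6; 1U remain.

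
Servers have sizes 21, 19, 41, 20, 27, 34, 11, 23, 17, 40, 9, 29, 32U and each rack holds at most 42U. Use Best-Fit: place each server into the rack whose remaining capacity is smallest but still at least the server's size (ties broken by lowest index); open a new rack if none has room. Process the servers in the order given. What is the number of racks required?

Put 21U in rack 1; 21U remain.
Put 19U in rack 1; 2U remain.
Put 41U in rack 2; 1U remain.
Put 20U in rack 3; 22U remain.
Put 27U in rack 4; 15U remain.
Put 34U in rack 5; 8U remain.
Put 11U in rack 4; 4U remain.
Put 23U in rack 6; 19U remain.
Put 17U in rack 6; 2U remain.
Put 40U in rack 7; 2U remain.
Put 9U in rack 3; 13U remain.
Put 29U in rack 8; 13U remain.
Put 32U in rack 9; 10U remain.

9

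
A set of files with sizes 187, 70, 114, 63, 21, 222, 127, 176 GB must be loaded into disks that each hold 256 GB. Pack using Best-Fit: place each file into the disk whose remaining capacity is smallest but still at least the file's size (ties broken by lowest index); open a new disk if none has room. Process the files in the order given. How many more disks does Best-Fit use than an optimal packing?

Best-Fit: [187,63] [70,114,21] [222] [127] [176] → 5 disks.
Total size 980 GB; any packing needs at least ⌈980/256⌉ = 4 disks.
An optimal packing achieves that bound: [222,21] [187,63] [176,70] [127,114] → 4 disks.
Excess: 5 − 4 = 1.

1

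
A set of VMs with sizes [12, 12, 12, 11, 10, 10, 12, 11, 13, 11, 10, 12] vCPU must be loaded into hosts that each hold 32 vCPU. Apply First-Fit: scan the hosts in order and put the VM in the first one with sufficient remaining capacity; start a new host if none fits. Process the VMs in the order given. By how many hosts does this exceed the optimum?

First-Fit: [12,12] [12,11] [10,10,12] [11,13] [11,10] [12] → 6 hosts.
Total size 136 vCPU; any packing needs at least ⌈136/32⌉ = 5 hosts.
An optimal packing achieves that bound: [13,12] [12,12] [12,12] [11,11,10] [11,10,10] → 5 hosts.
Excess: 6 − 5 = 1.

1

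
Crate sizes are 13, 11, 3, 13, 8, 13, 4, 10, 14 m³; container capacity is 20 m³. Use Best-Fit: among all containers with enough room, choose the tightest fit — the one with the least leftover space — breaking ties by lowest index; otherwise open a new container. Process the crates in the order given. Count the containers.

6

container 1: place 13 m³, 7 m³ left
container 2: place 11 m³, 9 m³ left
container 1: place 3 m³, 4 m³ left
container 3: place 13 m³, 7 m³ left
container 2: place 8 m³, 1 m³ left
container 4: place 13 m³, 7 m³ left
container 1: place 4 m³, 0 m³ left
container 5: place 10 m³, 10 m³ left
container 6: place 14 m³, 6 m³ left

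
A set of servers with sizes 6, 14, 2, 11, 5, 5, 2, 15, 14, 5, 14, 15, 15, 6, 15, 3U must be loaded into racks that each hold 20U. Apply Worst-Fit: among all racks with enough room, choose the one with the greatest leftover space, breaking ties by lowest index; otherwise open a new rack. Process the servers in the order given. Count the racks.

6U → rack 1 (remaining 14U)
14U → rack 1 (remaining 0U)
2U → rack 2 (remaining 18U)
11U → rack 2 (remaining 7U)
5U → rack 2 (remaining 2U)
5U → rack 3 (remaining 15U)
2U → rack 3 (remaining 13U)
15U → rack 4 (remaining 5U)
14U → rack 5 (remaining 6U)
5U → rack 3 (remaining 8U)
14U → rack 6 (remaining 6U)
15U → rack 7 (remaining 5U)
15U → rack 8 (remaining 5U)
6U → rack 3 (remaining 2U)
15U → rack 9 (remaining 5U)
3U → rack 5 (remaining 3U)
Final racks: [6,14] [2,11,5] [5,2,5,6] [15] [14,3] [14] [15] [15] [15].

9 racks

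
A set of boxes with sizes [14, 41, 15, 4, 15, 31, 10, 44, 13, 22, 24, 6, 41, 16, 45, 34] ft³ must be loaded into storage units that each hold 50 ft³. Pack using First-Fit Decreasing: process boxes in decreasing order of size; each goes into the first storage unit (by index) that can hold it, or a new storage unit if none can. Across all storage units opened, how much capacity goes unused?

75

Sorted descending: 45, 44, 41, 41, 34, 31, 24, 22, 16, 15, 15, 14, 13, 10, 6, 4.
storage unit 1: place 45 ft³, 5 ft³ left
storage unit 2: place 44 ft³, 6 ft³ left
storage unit 3: place 41 ft³, 9 ft³ left
storage unit 4: place 41 ft³, 9 ft³ left
storage unit 5: place 34 ft³, 16 ft³ left
storage unit 6: place 31 ft³, 19 ft³ left
storage unit 7: place 24 ft³, 26 ft³ left
storage unit 7: place 22 ft³, 4 ft³ left
storage unit 5: place 16 ft³, 0 ft³ left
storage unit 6: place 15 ft³, 4 ft³ left
storage unit 8: place 15 ft³, 35 ft³ left
storage unit 8: place 14 ft³, 21 ft³ left
storage unit 8: place 13 ft³, 8 ft³ left
storage unit 9: place 10 ft³, 40 ft³ left
storage unit 2: place 6 ft³, 0 ft³ left
storage unit 1: place 4 ft³, 1 ft³ left
9 storage units × 50 ft³ = 450 ft³; used 375 ft³; unused 75 ft³.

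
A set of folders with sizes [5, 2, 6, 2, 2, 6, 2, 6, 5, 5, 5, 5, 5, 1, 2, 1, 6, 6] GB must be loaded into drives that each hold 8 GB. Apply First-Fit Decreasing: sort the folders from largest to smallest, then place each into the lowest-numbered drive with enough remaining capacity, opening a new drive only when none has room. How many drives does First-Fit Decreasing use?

11

Sorted descending: 6, 6, 6, 6, 6, 5, 5, 5, 5, 5, 5, 2, 2, 2, 2, 2, 1, 1.
drive 1: place 6 GB, 2 GB left
drive 2: place 6 GB, 2 GB left
drive 3: place 6 GB, 2 GB left
drive 4: place 6 GB, 2 GB left
drive 5: place 6 GB, 2 GB left
drive 6: place 5 GB, 3 GB left
drive 7: place 5 GB, 3 GB left
drive 8: place 5 GB, 3 GB left
drive 9: place 5 GB, 3 GB left
drive 10: place 5 GB, 3 GB left
drive 11: place 5 GB, 3 GB left
drive 1: place 2 GB, 0 GB left
drive 2: place 2 GB, 0 GB left
drive 3: place 2 GB, 0 GB left
drive 4: place 2 GB, 0 GB left
drive 5: place 2 GB, 0 GB left
drive 6: place 1 GB, 2 GB left
drive 6: place 1 GB, 1 GB left
Final drives: [6,2] [6,2] [6,2] [6,2] [6,2] [5,1,1] [5] [5] [5] [5] [5].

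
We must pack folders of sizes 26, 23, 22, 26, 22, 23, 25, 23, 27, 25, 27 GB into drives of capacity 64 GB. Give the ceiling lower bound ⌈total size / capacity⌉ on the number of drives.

5 drives

Total size = 26 + 23 + 22 + 26 + 22 + 23 + 25 + 23 + 27 + 25 + 27 = 269 GB.
⌈269 / 64⌉ = 5.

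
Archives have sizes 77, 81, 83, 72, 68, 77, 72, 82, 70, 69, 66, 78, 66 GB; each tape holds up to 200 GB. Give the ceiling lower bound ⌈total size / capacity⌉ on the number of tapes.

5

Total size = 77 + 81 + 83 + 72 + 68 + 77 + 72 + 82 + 70 + 69 + 66 + 78 + 66 = 961 GB.
⌈961 / 200⌉ = 5.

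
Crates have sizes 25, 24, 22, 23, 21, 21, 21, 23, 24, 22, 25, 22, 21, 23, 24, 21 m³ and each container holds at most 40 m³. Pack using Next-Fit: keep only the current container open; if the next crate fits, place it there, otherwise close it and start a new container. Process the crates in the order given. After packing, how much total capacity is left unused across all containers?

278

Put 25 m³ in container 1; 15 m³ remain.
Put 24 m³ in container 2; 16 m³ remain.
Put 22 m³ in container 3; 18 m³ remain.
Put 23 m³ in container 4; 17 m³ remain.
Put 21 m³ in container 5; 19 m³ remain.
Put 21 m³ in container 6; 19 m³ remain.
Put 21 m³ in container 7; 19 m³ remain.
Put 23 m³ in container 8; 17 m³ remain.
Put 24 m³ in container 9; 16 m³ remain.
Put 22 m³ in container 10; 18 m³ remain.
Put 25 m³ in container 11; 15 m³ remain.
Put 22 m³ in container 12; 18 m³ remain.
Put 21 m³ in container 13; 19 m³ remain.
Put 23 m³ in container 14; 17 m³ remain.
Put 24 m³ in container 15; 16 m³ remain.
Put 21 m³ in container 16; 19 m³ remain.
16 containers × 40 m³ = 640 m³; used 362 m³; unused 278 m³.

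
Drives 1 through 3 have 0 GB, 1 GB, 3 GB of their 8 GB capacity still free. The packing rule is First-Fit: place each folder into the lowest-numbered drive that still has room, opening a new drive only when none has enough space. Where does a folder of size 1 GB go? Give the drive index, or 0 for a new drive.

2

Drives with room: drive 2 (1 GB), drive 3 (3 GB).
The first with room is drive 2.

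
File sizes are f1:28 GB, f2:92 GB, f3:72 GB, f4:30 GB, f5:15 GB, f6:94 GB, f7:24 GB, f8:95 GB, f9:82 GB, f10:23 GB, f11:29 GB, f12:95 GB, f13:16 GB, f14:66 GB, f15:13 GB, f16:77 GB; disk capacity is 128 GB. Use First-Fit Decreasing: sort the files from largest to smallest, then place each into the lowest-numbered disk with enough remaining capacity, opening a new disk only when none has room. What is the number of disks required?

8

Sorted descending: 95, 95, 94, 92, 82, 77, 72, 66, 30, 29, 28, 24, 23, 16, 15, 13.
95 GB → disk 1 (remaining 33 GB)
95 GB → disk 2 (remaining 33 GB)
94 GB → disk 3 (remaining 34 GB)
92 GB → disk 4 (remaining 36 GB)
82 GB → disk 5 (remaining 46 GB)
77 GB → disk 6 (remaining 51 GB)
72 GB → disk 7 (remaining 56 GB)
66 GB → disk 8 (remaining 62 GB)
30 GB → disk 1 (remaining 3 GB)
29 GB → disk 2 (remaining 4 GB)
28 GB → disk 3 (remaining 6 GB)
24 GB → disk 4 (remaining 12 GB)
23 GB → disk 5 (remaining 23 GB)
16 GB → disk 5 (remaining 7 GB)
15 GB → disk 6 (remaining 36 GB)
13 GB → disk 6 (remaining 23 GB)
Final disks: [95,30] [95,29] [94,28] [92,24] [82,23,16] [77,15,13] [72] [66].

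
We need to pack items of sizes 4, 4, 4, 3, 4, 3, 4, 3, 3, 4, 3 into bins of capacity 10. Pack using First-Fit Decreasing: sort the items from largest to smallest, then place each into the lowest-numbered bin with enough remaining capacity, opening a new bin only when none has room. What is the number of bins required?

5 bins

Sorted descending: 4, 4, 4, 4, 4, 4, 3, 3, 3, 3, 3.
bin 1: place 4, 6 left
bin 1: place 4, 2 left
bin 2: place 4, 6 left
bin 2: place 4, 2 left
bin 3: place 4, 6 left
bin 3: place 4, 2 left
bin 4: place 3, 7 left
bin 4: place 3, 4 left
bin 4: place 3, 1 left
bin 5: place 3, 7 left
bin 5: place 3, 4 left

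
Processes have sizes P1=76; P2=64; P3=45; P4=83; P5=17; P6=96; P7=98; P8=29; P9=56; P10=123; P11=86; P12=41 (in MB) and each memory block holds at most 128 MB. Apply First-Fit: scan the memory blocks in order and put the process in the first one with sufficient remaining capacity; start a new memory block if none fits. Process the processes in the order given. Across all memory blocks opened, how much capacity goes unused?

210

memory block 1: place P1 (76 MB), 52 MB left
memory block 2: place P2 (64 MB), 64 MB left
memory block 1: place P3 (45 MB), 7 MB left
memory block 3: place P4 (83 MB), 45 MB left
memory block 2: place P5 (17 MB), 47 MB left
memory block 4: place P6 (96 MB), 32 MB left
memory block 5: place P7 (98 MB), 30 MB left
memory block 2: place P8 (29 MB), 18 MB left
memory block 6: place P9 (56 MB), 72 MB left
memory block 7: place P10 (123 MB), 5 MB left
memory block 8: place P11 (86 MB), 42 MB left
memory block 3: place P12 (41 MB), 4 MB left
8 memory blocks × 128 MB = 1024 MB; used 814 MB; unused 210 MB.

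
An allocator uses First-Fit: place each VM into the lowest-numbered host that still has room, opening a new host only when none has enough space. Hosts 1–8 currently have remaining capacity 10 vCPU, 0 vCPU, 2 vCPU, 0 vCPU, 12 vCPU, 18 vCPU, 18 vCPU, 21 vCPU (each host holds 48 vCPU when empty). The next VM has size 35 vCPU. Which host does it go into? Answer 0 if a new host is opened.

0

No host has ≥ 35 vCPU free, so a new host is opened.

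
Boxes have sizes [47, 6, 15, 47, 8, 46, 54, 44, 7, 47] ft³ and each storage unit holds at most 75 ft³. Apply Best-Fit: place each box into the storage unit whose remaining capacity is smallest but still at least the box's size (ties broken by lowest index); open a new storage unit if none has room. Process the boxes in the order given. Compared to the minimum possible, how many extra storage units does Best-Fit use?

0

Best-Fit: [47,6,15,7] [47,8] [46] [54] [44] [47] → 6 storage units.
6 boxes exceed 37.5 ft³ (half the capacity), and no two of those can share a storage unit, so at least 6 storage units are needed.
So 6 is already optimal.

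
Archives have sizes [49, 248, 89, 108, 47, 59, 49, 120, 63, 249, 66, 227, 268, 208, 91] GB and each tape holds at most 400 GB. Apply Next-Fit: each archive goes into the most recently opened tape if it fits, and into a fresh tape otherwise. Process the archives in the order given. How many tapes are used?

Put 49 GB in tape 1; 351 GB remain.
Put 248 GB in tape 1; 103 GB remain.
Put 89 GB in tape 1; 14 GB remain.
Put 108 GB in tape 2; 292 GB remain.
Put 47 GB in tape 2; 245 GB remain.
Put 59 GB in tape 2; 186 GB remain.
Put 49 GB in tape 2; 137 GB remain.
Put 120 GB in tape 2; 17 GB remain.
Put 63 GB in tape 3; 337 GB remain.
Put 249 GB in tape 3; 88 GB remain.
Put 66 GB in tape 3; 22 GB remain.
Put 227 GB in tape 4; 173 GB remain.
Put 268 GB in tape 5; 132 GB remain.
Put 208 GB in tape 6; 192 GB remain.
Put 91 GB in tape 6; 101 GB remain.
Final tapes: [49,248,89] [108,47,59,49,120] [63,249,66] [227] [268] [208,91].

6 tapes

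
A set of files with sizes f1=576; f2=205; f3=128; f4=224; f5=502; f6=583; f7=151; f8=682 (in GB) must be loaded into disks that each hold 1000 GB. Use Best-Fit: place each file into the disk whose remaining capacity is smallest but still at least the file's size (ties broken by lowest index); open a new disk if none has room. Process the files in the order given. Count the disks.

4

Put f1 (576 GB) in disk 1; 424 GB remain.
Put f2 (205 GB) in disk 1; 219 GB remain.
Put f3 (128 GB) in disk 1; 91 GB remain.
Put f4 (224 GB) in disk 2; 776 GB remain.
Put f5 (502 GB) in disk 2; 274 GB remain.
Put f6 (583 GB) in disk 3; 417 GB remain.
Put f7 (151 GB) in disk 2; 123 GB remain.
Put f8 (682 GB) in disk 4; 318 GB remain.
Final disks: [576,205,128] [224,502,151] [583] [682].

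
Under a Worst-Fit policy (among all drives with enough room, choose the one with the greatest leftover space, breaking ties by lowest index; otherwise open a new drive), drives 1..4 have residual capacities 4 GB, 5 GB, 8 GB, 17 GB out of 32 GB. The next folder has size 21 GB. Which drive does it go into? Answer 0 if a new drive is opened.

No drive has ≥ 21 GB free, so a new drive is opened.

0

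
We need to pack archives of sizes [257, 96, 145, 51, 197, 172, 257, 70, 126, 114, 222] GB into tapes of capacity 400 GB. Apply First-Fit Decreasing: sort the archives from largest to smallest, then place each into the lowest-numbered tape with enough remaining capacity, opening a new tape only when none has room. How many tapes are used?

Sorted descending: 257, 257, 222, 197, 172, 145, 126, 114, 96, 70, 51.
257 GB → tape 1 (remaining 143 GB)
257 GB → tape 2 (remaining 143 GB)
222 GB → tape 3 (remaining 178 GB)
197 GB → tape 4 (remaining 203 GB)
172 GB → tape 3 (remaining 6 GB)
145 GB → tape 4 (remaining 58 GB)
126 GB → tape 1 (remaining 17 GB)
114 GB → tape 2 (remaining 29 GB)
96 GB → tape 5 (remaining 304 GB)
70 GB → tape 5 (remaining 234 GB)
51 GB → tape 4 (remaining 7 GB)
Final tapes: [257,126] [257,114] [222,172] [197,145,51] [96,70].

5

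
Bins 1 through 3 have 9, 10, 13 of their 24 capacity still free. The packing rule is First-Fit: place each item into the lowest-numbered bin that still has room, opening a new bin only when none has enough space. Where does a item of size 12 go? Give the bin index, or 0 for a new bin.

3

Bins with room: bin 3 (13).
The first with room is bin 3.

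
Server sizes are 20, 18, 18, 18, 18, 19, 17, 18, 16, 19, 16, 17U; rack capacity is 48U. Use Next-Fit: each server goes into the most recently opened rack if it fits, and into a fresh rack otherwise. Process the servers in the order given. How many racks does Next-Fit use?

6 racks

rack 1: place 20U, 28U left
rack 1: place 18U, 10U left
rack 2: place 18U, 30U left
rack 2: place 18U, 12U left
rack 3: place 18U, 30U left
rack 3: place 19U, 11U left
rack 4: place 17U, 31U left
rack 4: place 18U, 13U left
rack 5: place 16U, 32U left
rack 5: place 19U, 13U left
rack 6: place 16U, 32U left
rack 6: place 17U, 15U left
Final racks: [20,18] [18,18] [18,19] [17,18] [16,19] [16,17].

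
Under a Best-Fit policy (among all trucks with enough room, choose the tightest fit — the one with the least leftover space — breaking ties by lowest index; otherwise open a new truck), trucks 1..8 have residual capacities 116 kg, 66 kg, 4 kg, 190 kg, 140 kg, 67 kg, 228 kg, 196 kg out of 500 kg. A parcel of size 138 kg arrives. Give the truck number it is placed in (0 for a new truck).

5

Trucks with room: truck 4 (190 kg), truck 5 (140 kg), truck 7 (228 kg), truck 8 (196 kg).
Tightest fit is truck 5 with 140 kg free.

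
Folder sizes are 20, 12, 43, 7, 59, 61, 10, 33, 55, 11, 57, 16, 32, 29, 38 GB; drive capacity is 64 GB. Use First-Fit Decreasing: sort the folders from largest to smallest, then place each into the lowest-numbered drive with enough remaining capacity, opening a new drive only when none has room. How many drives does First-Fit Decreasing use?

8 drives

Sorted descending: 61, 59, 57, 55, 43, 38, 33, 32, 29, 20, 16, 12, 11, 10, 7.
drive 1: place 61 GB, 3 GB left
drive 2: place 59 GB, 5 GB left
drive 3: place 57 GB, 7 GB left
drive 4: place 55 GB, 9 GB left
drive 5: place 43 GB, 21 GB left
drive 6: place 38 GB, 26 GB left
drive 7: place 33 GB, 31 GB left
drive 8: place 32 GB, 32 GB left
drive 7: place 29 GB, 2 GB left
drive 5: place 20 GB, 1 GB left
drive 6: place 16 GB, 10 GB left
drive 8: place 12 GB, 20 GB left
drive 8: place 11 GB, 9 GB left
drive 6: place 10 GB, 0 GB left
drive 3: place 7 GB, 0 GB left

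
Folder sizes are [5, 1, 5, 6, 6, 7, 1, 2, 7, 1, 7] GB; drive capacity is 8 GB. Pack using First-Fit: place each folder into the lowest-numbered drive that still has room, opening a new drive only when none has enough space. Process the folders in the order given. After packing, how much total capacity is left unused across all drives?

Put 5 GB in drive 1; 3 GB remain.
Put 1 GB in drive 1; 2 GB remain.
Put 5 GB in drive 2; 3 GB remain.
Put 6 GB in drive 3; 2 GB remain.
Put 6 GB in drive 4; 2 GB remain.
Put 7 GB in drive 5; 1 GB remain.
Put 1 GB in drive 1; 1 GB remain.
Put 2 GB in drive 2; 1 GB remain.
Put 7 GB in drive 6; 1 GB remain.
Put 1 GB in drive 1; 0 GB remain.
Put 7 GB in drive 7; 1 GB remain.
7 drives × 8 GB = 56 GB; used 48 GB; unused 8 GB.

8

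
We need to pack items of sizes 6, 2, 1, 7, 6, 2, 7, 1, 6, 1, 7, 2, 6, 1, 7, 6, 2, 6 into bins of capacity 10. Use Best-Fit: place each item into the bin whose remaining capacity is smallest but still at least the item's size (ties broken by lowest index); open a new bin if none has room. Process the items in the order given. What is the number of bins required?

Put 6 in bin 1; 4 remain.
Put 2 in bin 1; 2 remain.
Put 1 in bin 1; 1 remain.
Put 7 in bin 2; 3 remain.
Put 6 in bin 3; 4 remain.
Put 2 in bin 2; 1 remain.
Put 7 in bin 4; 3 remain.
Put 1 in bin 1; 0 remain.
Put 6 in bin 5; 4 remain.
Put 1 in bin 2; 0 remain.
Put 7 in bin 6; 3 remain.
Put 2 in bin 4; 1 remain.
Put 6 in bin 7; 4 remain.
Put 1 in bin 4; 0 remain.
Put 7 in bin 8; 3 remain.
Put 6 in bin 9; 4 remain.
Put 2 in bin 6; 1 remain.
Put 6 in bin 10; 4 remain.
Final bins: [6,2,1,1] [7,2,1] [6] [7,2,1] [6] [7,2] [6] [7] [6] [6].

10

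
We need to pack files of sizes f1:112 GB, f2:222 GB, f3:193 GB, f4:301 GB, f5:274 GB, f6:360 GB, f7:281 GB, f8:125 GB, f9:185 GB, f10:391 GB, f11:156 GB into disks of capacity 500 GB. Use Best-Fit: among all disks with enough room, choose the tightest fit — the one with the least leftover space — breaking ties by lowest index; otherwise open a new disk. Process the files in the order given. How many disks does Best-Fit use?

6 disks

f1 (112 GB) → disk 1 (remaining 388 GB)
f2 (222 GB) → disk 1 (remaining 166 GB)
f3 (193 GB) → disk 2 (remaining 307 GB)
f4 (301 GB) → disk 2 (remaining 6 GB)
f5 (274 GB) → disk 3 (remaining 226 GB)
f6 (360 GB) → disk 4 (remaining 140 GB)
f7 (281 GB) → disk 5 (remaining 219 GB)
f8 (125 GB) → disk 4 (remaining 15 GB)
f9 (185 GB) → disk 5 (remaining 34 GB)
f10 (391 GB) → disk 6 (remaining 109 GB)
f11 (156 GB) → disk 1 (remaining 10 GB)
Final disks: [112,222,156] [193,301] [274] [360,125] [281,185] [391].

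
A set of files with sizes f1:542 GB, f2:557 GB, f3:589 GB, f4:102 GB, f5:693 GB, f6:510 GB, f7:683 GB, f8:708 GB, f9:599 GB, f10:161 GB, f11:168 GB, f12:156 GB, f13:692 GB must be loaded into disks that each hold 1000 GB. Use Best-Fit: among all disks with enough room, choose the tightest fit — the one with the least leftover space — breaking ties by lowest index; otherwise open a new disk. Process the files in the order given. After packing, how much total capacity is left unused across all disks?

f1 (542 GB) → disk 1 (remaining 458 GB)
f2 (557 GB) → disk 2 (remaining 443 GB)
f3 (589 GB) → disk 3 (remaining 411 GB)
f4 (102 GB) → disk 3 (remaining 309 GB)
f5 (693 GB) → disk 4 (remaining 307 GB)
f6 (510 GB) → disk 5 (remaining 490 GB)
f7 (683 GB) → disk 6 (remaining 317 GB)
f8 (708 GB) → disk 7 (remaining 292 GB)
f9 (599 GB) → disk 8 (remaining 401 GB)
f10 (161 GB) → disk 7 (remaining 131 GB)
f11 (168 GB) → disk 4 (remaining 139 GB)
f12 (156 GB) → disk 3 (remaining 153 GB)
f13 (692 GB) → disk 9 (remaining 308 GB)
9 disks × 1000 GB = 9000 GB; used 6160 GB; unused 2840 GB.

2840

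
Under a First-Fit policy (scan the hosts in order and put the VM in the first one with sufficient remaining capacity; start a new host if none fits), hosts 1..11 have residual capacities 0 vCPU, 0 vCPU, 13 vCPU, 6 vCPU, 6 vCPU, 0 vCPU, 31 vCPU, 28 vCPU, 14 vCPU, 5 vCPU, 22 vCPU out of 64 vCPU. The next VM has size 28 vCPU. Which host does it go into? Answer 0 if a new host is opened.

Hosts with room: host 7 (31 vCPU), host 8 (28 vCPU).
The first with room is host 7.

7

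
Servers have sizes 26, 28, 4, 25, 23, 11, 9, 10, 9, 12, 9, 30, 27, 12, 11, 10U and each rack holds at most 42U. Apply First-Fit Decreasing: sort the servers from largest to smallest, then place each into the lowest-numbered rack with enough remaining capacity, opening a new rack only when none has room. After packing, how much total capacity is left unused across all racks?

38

Sorted descending: 30, 28, 27, 26, 25, 23, 12, 12, 11, 11, 10, 10, 9, 9, 9, 4.
30U → rack 1 (remaining 12U)
28U → rack 2 (remaining 14U)
27U → rack 3 (remaining 15U)
26U → rack 4 (remaining 16U)
25U → rack 5 (remaining 17U)
23U → rack 6 (remaining 19U)
12U → rack 1 (remaining 0U)
12U → rack 2 (remaining 2U)
11U → rack 3 (remaining 4U)
11U → rack 4 (remaining 5U)
10U → rack 5 (remaining 7U)
10U → rack 6 (remaining 9U)
9U → rack 6 (remaining 0U)
9U → rack 7 (remaining 33U)
9U → rack 7 (remaining 24U)
4U → rack 3 (remaining 0U)
7 racks × 42U = 294U; used 256U; unused 38U.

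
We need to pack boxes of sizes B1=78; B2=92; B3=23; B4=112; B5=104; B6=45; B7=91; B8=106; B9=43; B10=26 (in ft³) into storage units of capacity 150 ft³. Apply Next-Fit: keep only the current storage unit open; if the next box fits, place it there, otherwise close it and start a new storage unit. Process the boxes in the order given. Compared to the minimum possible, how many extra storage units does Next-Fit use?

1

Next-Fit: [78] [92,23] [112] [104,45] [91] [106,43] [26] → 7 storage units.
6 boxes exceed 75 ft³ (half the capacity), and no two of those can share a storage unit, so at least 6 storage units are needed.
An optimal packing achieves that bound: [112,26] [106,43] [104,45] [92,23] [91] [78] → 6 storage units.
Excess: 7 − 6 = 1.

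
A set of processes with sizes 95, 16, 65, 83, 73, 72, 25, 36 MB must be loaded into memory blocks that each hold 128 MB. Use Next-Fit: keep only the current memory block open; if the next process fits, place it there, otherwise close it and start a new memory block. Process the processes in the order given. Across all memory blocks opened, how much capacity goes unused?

303

memory block 1: place 95 MB, 33 MB left
memory block 1: place 16 MB, 17 MB left
memory block 2: place 65 MB, 63 MB left
memory block 3: place 83 MB, 45 MB left
memory block 4: place 73 MB, 55 MB left
memory block 5: place 72 MB, 56 MB left
memory block 5: place 25 MB, 31 MB left
memory block 6: place 36 MB, 92 MB left
6 memory blocks × 128 MB = 768 MB; used 465 MB; unused 303 MB.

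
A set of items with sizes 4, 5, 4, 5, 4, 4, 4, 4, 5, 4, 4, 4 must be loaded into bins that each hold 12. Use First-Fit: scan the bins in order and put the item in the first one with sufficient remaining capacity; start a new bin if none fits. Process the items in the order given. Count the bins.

5 bins

Put 4 in bin 1; 8 remain.
Put 5 in bin 1; 3 remain.
Put 4 in bin 2; 8 remain.
Put 5 in bin 2; 3 remain.
Put 4 in bin 3; 8 remain.
Put 4 in bin 3; 4 remain.
Put 4 in bin 3; 0 remain.
Put 4 in bin 4; 8 remain.
Put 5 in bin 4; 3 remain.
Put 4 in bin 5; 8 remain.
Put 4 in bin 5; 4 remain.
Put 4 in bin 5; 0 remain.
Final bins: [4,5] [4,5] [4,4,4] [4,5] [4,4,4].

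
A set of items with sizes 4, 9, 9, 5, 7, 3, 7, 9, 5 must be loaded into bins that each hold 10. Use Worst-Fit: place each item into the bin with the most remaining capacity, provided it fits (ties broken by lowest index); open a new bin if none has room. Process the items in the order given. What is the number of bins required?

bin 1: place 4, 6 left
bin 2: place 9, 1 left
bin 3: place 9, 1 left
bin 1: place 5, 1 left
bin 4: place 7, 3 left
bin 4: place 3, 0 left
bin 5: place 7, 3 left
bin 6: place 9, 1 left
bin 7: place 5, 5 left

7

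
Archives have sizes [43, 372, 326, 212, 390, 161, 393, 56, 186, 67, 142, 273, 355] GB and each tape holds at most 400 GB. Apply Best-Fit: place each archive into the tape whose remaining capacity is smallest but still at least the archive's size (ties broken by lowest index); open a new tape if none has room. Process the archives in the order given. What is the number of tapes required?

9

tape 1: place 43 GB, 357 GB left
tape 2: place 372 GB, 28 GB left
tape 1: place 326 GB, 31 GB left
tape 3: place 212 GB, 188 GB left
tape 4: place 390 GB, 10 GB left
tape 3: place 161 GB, 27 GB left
tape 5: place 393 GB, 7 GB left
tape 6: place 56 GB, 344 GB left
tape 6: place 186 GB, 158 GB left
tape 6: place 67 GB, 91 GB left
tape 7: place 142 GB, 258 GB left
tape 8: place 273 GB, 127 GB left
tape 9: place 355 GB, 45 GB left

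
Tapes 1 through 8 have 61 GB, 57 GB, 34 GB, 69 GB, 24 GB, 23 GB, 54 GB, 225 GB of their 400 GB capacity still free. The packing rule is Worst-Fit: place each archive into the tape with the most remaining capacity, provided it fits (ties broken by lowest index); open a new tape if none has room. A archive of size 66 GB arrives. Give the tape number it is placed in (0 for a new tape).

8

Tapes with room: tape 4 (69 GB), tape 8 (225 GB).
Most room is tape 8 with 225 GB free.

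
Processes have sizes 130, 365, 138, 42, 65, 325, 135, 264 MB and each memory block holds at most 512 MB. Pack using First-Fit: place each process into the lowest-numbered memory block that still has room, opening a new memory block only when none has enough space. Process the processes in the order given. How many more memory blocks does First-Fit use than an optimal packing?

First-Fit: [130,365] [138,42,65,135] [325] [264] → 4 memory blocks.
Total size 1464 MB; any packing needs at least ⌈1464/512⌉ = 3 memory blocks.
An optimal packing achieves that bound: [365,138] [325,135,42] [264,130,65] → 3 memory blocks.
Excess: 4 − 3 = 1.

1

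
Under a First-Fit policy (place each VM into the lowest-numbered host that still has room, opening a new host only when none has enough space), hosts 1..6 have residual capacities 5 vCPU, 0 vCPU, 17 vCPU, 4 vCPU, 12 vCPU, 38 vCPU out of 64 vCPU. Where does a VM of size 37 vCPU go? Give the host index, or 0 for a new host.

6

Hosts with room: host 6 (38 vCPU).
The first with room is host 6.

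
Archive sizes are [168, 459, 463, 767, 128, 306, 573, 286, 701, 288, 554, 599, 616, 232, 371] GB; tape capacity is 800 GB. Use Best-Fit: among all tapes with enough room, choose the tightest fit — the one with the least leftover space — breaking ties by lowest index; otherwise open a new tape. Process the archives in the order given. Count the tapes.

10

168 GB → tape 1 (remaining 632 GB)
459 GB → tape 1 (remaining 173 GB)
463 GB → tape 2 (remaining 337 GB)
767 GB → tape 3 (remaining 33 GB)
128 GB → tape 1 (remaining 45 GB)
306 GB → tape 2 (remaining 31 GB)
573 GB → tape 4 (remaining 227 GB)
286 GB → tape 5 (remaining 514 GB)
701 GB → tape 6 (remaining 99 GB)
288 GB → tape 5 (remaining 226 GB)
554 GB → tape 7 (remaining 246 GB)
599 GB → tape 8 (remaining 201 GB)
616 GB → tape 9 (remaining 184 GB)
232 GB → tape 7 (remaining 14 GB)
371 GB → tape 10 (remaining 429 GB)
Final tapes: [168,459,128] [463,306] [767] [573] [286,288] [701] [554,232] [599] [616] [371].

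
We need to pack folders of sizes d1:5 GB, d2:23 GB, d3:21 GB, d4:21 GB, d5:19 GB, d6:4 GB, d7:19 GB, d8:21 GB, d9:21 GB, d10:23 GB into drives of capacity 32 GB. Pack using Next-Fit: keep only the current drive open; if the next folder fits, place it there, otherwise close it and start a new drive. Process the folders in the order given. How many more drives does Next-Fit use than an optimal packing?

Next-Fit: [5,23] [21] [21] [19,4] [19] [21] [21] [23] → 8 drives.
8 folders exceed 16 GB (half the capacity), and no two of those can share a drive, so at least 8 drives are needed.
So 8 is already optimal.

0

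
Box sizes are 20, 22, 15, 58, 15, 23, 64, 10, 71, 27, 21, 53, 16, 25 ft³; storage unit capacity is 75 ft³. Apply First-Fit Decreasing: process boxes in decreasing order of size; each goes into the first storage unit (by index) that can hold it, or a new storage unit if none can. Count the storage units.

6

Sorted descending: 71, 64, 58, 53, 27, 25, 23, 22, 21, 20, 16, 15, 15, 10.
storage unit 1: place 71 ft³, 4 ft³ left
storage unit 2: place 64 ft³, 11 ft³ left
storage unit 3: place 58 ft³, 17 ft³ left
storage unit 4: place 53 ft³, 22 ft³ left
storage unit 5: place 27 ft³, 48 ft³ left
storage unit 5: place 25 ft³, 23 ft³ left
storage unit 5: place 23 ft³, 0 ft³ left
storage unit 4: place 22 ft³, 0 ft³ left
storage unit 6: place 21 ft³, 54 ft³ left
storage unit 6: place 20 ft³, 34 ft³ left
storage unit 3: place 16 ft³, 1 ft³ left
storage unit 6: place 15 ft³, 19 ft³ left
storage unit 6: place 15 ft³, 4 ft³ left
storage unit 2: place 10 ft³, 1 ft³ left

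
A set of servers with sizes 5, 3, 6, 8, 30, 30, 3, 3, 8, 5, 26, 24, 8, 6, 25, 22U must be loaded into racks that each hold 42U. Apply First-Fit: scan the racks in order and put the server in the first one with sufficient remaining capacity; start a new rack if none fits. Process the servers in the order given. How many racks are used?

rack 1: place 5U, 37U left
rack 1: place 3U, 34U left
rack 1: place 6U, 28U left
rack 1: place 8U, 20U left
rack 2: place 30U, 12U left
rack 3: place 30U, 12U left
rack 1: place 3U, 17U left
rack 1: place 3U, 14U left
rack 1: place 8U, 6U left
rack 1: place 5U, 1U left
rack 4: place 26U, 16U left
rack 5: place 24U, 18U left
rack 2: place 8U, 4U left
rack 3: place 6U, 6U left
rack 6: place 25U, 17U left
rack 7: place 22U, 20U left

7 racks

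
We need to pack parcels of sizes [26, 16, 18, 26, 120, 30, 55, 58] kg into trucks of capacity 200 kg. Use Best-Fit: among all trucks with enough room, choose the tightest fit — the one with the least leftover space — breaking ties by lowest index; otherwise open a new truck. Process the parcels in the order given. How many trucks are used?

2

Put 26 kg in truck 1; 174 kg remain.
Put 16 kg in truck 1; 158 kg remain.
Put 18 kg in truck 1; 140 kg remain.
Put 26 kg in truck 1; 114 kg remain.
Put 120 kg in truck 2; 80 kg remain.
Put 30 kg in truck 2; 50 kg remain.
Put 55 kg in truck 1; 59 kg remain.
Put 58 kg in truck 1; 1 kg remain.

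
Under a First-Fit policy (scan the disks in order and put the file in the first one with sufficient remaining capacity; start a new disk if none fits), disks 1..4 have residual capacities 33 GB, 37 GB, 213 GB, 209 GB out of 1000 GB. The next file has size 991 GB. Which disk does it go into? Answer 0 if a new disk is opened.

No disk has ≥ 991 GB free, so a new disk is opened.

0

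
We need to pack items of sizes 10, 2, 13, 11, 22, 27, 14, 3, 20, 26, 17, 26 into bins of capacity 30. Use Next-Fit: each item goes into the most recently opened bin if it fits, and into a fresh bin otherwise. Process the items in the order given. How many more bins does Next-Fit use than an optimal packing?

Next-Fit: [10,2,13] [11] [22] [27] [14,3] [20] [26] [17] [26] → 9 bins.
Total size 191; any packing needs at least ⌈191/30⌉ = 7 bins.
An optimal packing achieves that bound: [27,3] [26,2] [26] [22] [20,10] [17,13] [14,11] → 7 bins.
Excess: 9 − 7 = 2.

2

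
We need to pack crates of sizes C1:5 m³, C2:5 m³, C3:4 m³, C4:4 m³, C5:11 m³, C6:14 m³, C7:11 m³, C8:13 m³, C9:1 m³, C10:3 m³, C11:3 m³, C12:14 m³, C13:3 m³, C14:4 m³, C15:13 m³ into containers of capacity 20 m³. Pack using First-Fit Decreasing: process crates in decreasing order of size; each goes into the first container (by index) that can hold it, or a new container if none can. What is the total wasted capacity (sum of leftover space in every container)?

12

Sorted descending: 14, 14, 13, 13, 11, 11, 5, 5, 4, 4, 4, 3, 3, 3, 1.
14 m³ → container 1 (remaining 6 m³)
14 m³ → container 2 (remaining 6 m³)
13 m³ → container 3 (remaining 7 m³)
13 m³ → container 4 (remaining 7 m³)
11 m³ → container 5 (remaining 9 m³)
11 m³ → container 6 (remaining 9 m³)
5 m³ → container 1 (remaining 1 m³)
5 m³ → container 2 (remaining 1 m³)
4 m³ → container 3 (remaining 3 m³)
4 m³ → container 4 (remaining 3 m³)
4 m³ → container 5 (remaining 5 m³)
3 m³ → container 3 (remaining 0 m³)
3 m³ → container 4 (remaining 0 m³)
3 m³ → container 5 (remaining 2 m³)
1 m³ → container 1 (remaining 0 m³)
6 containers × 20 m³ = 120 m³; used 108 m³; unused 12 m³.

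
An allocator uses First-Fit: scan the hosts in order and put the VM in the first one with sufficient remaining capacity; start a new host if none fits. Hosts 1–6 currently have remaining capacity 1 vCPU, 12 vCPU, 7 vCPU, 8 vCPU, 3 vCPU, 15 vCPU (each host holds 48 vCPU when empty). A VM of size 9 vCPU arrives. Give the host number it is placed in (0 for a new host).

2

Hosts with room: host 2 (12 vCPU), host 6 (15 vCPU).
The first with room is host 2.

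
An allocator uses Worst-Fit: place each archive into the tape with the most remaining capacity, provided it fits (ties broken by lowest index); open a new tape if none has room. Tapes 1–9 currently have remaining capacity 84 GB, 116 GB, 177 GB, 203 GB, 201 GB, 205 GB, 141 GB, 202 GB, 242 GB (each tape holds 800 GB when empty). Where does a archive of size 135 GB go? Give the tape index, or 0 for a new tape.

Tapes with room: tape 3 (177 GB), tape 4 (203 GB), tape 5 (201 GB), tape 6 (205 GB), tape 7 (141 GB), tape 8 (202 GB), tape 9 (242 GB).
Most room is tape 9 with 242 GB free.

9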